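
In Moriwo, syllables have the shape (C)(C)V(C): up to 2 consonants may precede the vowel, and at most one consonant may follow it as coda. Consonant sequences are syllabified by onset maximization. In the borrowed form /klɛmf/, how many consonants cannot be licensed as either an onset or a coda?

1

Under (C)(C)V(C), the unsyllabifiable consonants are /f/ (at most one coda consonant is licensed; onsets may contain at most 2 consonants).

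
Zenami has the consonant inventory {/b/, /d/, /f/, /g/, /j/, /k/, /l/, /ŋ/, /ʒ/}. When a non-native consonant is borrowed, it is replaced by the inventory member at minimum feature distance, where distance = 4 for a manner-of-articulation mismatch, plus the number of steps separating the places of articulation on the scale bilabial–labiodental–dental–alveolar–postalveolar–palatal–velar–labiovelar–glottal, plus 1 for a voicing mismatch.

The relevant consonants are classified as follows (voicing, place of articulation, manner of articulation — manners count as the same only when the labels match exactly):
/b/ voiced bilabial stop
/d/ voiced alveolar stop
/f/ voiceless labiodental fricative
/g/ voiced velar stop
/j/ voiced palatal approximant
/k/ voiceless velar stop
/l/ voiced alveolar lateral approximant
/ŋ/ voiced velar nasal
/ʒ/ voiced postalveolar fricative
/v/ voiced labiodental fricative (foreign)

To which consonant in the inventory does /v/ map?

f

/f/ is closest: same manner (fricative), place distance 0 (labiodental→labiodental), voicing differs (+1); total 1. Next closest is /ʒ/ at distance 3.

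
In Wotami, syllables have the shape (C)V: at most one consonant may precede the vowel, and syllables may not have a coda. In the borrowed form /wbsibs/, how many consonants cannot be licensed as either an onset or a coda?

Under (C)V, the unsyllabifiable consonants are /w/, /b/, /b/, /s/ (no codas are permitted; onsets are limited to one consonant).

4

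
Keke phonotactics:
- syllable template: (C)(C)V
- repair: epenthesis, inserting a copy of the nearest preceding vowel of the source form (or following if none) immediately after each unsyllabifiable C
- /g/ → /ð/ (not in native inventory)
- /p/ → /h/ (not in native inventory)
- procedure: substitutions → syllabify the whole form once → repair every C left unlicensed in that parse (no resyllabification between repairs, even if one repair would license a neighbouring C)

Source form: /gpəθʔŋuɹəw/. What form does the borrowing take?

Substitution: /g/ → /ð/, /p/ → /h/, giving /ðhəθʔŋuɹəw/.
Syllabifying with onset maximization leaves /θ/, /w/ stranded (no codas are permitted; onsets may contain at most 2 consonants).
Inserting the epenthetic vowel yields /θ/ → /θə/, /w/ → /wə/.

ðhəθəʔŋuɹəwə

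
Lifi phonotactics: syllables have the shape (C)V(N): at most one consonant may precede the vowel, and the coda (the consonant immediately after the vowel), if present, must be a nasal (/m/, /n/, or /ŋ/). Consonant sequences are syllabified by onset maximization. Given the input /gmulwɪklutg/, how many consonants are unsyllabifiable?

5

Under (C)V(N), the unsyllabifiable consonants are /g/, /l/, /k/, /t/, /g/ (only a nasal (/m/, /n/, or /ŋ/) is licensed in coda position; onsets are limited to one consonant).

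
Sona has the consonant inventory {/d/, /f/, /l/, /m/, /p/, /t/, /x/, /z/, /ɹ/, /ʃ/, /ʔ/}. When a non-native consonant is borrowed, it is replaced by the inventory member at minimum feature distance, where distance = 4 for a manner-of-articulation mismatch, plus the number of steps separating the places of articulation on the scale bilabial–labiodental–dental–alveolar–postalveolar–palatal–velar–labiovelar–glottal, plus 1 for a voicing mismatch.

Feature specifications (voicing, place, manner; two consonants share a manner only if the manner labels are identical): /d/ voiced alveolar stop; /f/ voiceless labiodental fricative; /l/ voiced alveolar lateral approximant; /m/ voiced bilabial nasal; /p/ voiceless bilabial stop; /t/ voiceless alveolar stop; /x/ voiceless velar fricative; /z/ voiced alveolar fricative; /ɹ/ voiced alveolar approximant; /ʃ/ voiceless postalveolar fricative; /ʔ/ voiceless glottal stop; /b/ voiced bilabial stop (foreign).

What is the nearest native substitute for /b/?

p

/p/ is closest: same manner (stop), place distance 0 (bilabial→bilabial), voicing differs (+1); total 1. Next closest is /d/ at distance 3.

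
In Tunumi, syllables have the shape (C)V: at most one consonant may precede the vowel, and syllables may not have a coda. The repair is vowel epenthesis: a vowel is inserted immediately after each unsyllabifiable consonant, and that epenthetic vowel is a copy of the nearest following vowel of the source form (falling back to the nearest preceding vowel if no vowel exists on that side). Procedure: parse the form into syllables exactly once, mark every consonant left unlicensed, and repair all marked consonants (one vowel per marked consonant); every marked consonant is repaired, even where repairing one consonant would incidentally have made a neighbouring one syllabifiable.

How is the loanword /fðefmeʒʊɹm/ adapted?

feðefemeʒʊɹʊmʊ

The consonants /f/, /f/, /ɹ/, /m/ cannot be parsed into a legal (C)V syllable (no codas are permitted; onsets are limited to one consonant).
Each unlicensed consonant becomes the onset of a new syllable: /f/ → /fe/, /f/ → /fe/, /ɹ/ → /ɹʊ/, /m/ → /mʊ/.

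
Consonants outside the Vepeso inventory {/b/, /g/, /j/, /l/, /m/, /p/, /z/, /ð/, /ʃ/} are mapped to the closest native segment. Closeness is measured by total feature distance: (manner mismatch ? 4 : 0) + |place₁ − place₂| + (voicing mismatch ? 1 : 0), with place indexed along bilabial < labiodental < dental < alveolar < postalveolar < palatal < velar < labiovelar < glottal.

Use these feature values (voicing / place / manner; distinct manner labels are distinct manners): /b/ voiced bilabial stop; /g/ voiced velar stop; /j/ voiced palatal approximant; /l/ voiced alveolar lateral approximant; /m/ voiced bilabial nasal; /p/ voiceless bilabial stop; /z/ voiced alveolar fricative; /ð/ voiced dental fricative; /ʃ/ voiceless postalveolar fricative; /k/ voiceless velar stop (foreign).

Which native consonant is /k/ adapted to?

g

/g/ is closest: same manner (stop), place distance 0 (velar→velar), voicing differs (+1); total 1. Next closest is /j/ at distance 6.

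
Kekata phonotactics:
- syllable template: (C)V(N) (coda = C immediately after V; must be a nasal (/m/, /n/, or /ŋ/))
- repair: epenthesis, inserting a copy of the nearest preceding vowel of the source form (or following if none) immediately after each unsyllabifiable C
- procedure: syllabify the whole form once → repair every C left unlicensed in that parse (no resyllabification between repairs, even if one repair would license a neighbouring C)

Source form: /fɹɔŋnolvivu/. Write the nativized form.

fɔɹɔŋnolovivu

The consonants /f/, /l/ cannot be parsed into a legal (C)V(N) syllable (only a nasal (/m/, /n/, or /ŋ/) is licensed in coda position; onsets are limited to one consonant).
Inserting the epenthetic vowel yields /f/ → /fɔ/, /l/ → /lo/.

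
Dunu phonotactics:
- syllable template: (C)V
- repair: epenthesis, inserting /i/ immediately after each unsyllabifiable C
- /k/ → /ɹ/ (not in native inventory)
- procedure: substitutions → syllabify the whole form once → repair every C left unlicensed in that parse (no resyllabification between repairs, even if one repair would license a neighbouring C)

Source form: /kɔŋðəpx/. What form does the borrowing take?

ɹɔŋiðəpixi

Substitution: /k/ → /ɹ/, giving /ɹɔŋðəpx/.
Syllabifying with onset maximization leaves /ŋ/, /p/, /x/ stranded (no codas are permitted; onsets are limited to one consonant).
Epenthesis after each stranded consonant: /ŋ/ → /ŋi/, /p/ → /pi/, /x/ → /xi/.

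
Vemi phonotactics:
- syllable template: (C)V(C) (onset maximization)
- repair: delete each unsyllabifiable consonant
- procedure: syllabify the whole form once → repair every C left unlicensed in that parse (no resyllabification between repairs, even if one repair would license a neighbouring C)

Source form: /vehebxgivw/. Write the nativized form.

Under (C)V(C), the unsyllabifiable consonants are /x/, /w/ (at most one coda consonant is licensed; onsets are limited to one consonant).
Deletion applies to /x/, /w/.

vehebgiv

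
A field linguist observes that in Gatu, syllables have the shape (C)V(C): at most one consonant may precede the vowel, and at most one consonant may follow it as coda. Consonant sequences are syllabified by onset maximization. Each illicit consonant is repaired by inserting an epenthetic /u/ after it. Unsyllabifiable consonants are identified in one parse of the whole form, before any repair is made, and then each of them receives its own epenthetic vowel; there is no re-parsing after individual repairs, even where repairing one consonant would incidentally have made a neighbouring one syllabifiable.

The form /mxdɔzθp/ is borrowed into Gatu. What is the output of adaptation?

muxudɔzθupu

Syllabifying with onset maximization leaves /m/, /x/, /θ/, /p/ stranded (at most one coda consonant is licensed; onsets are limited to one consonant).
Epenthesis after each stranded consonant: /m/ → /mu/, /x/ → /xu/, /θ/ → /θu/, /p/ → /pu/.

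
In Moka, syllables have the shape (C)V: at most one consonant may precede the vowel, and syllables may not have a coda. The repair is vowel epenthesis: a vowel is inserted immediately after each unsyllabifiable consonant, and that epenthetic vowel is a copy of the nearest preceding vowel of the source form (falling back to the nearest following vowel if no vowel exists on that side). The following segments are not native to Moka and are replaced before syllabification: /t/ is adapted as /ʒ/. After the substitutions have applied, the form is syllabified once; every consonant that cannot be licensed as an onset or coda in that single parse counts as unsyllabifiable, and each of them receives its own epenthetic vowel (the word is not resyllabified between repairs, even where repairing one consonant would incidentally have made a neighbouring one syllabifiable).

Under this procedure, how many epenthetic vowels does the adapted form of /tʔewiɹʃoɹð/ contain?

4

After substitution the input is /ʒʔewiɹʃoɹð/.
The unsyllabifiable consonants are /ʒ/, /ɹ/, /ɹ/, /ð/; each receives one epenthetic vowel.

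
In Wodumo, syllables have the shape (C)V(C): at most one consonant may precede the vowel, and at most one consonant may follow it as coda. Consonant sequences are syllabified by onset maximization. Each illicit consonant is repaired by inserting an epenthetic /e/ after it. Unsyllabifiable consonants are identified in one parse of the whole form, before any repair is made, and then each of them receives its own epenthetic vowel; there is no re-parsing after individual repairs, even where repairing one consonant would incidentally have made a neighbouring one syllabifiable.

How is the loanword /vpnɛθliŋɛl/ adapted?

The consonants /v/, /p/ cannot be parsed into a legal (C)V(C) syllable (at most one coda consonant is licensed; onsets are limited to one consonant).
Each unlicensed consonant becomes the onset of a new syllable: /v/ → /ve/, /p/ → /pe/.

vepenɛθliŋɛl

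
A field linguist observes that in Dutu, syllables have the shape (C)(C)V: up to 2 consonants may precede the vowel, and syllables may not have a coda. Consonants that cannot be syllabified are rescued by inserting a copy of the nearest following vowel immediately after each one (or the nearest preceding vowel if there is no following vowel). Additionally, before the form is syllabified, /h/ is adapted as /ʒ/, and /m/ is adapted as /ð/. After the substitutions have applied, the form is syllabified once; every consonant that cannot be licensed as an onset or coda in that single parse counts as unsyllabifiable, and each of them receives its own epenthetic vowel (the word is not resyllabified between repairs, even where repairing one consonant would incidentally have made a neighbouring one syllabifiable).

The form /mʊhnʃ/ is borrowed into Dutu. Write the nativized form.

Substitution: /m/ → /ð/, /h/ → /ʒ/, giving /ðʊʒnʃ/.
Under (C)(C)V, the unsyllabifiable consonants are /ʒ/, /n/, /ʃ/ (no codas are permitted; onsets may contain at most 2 consonants).
Inserting the epenthetic vowel yields /ʒ/ → /ʒʊ/, /n/ → /nʊ/, /ʃ/ → /ʃʊ/.

ðʊʒʊnʊʃʊ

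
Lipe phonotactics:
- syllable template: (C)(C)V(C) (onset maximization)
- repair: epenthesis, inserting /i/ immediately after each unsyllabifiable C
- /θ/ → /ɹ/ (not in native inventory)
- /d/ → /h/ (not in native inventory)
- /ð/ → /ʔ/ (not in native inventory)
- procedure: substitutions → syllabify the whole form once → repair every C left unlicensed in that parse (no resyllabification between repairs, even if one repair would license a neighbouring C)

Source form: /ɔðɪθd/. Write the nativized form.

ɔʔɪɹhi

Substitution: /ð/ → /ʔ/, /θ/ → /ɹ/, /d/ → /h/, giving /ɔʔɪɹh/.
Syllabifying with onset maximization leaves /h/ stranded (at most one coda consonant is licensed; onsets may contain at most 2 consonants).
Epenthesis after each stranded consonant: /h/ → /hi/.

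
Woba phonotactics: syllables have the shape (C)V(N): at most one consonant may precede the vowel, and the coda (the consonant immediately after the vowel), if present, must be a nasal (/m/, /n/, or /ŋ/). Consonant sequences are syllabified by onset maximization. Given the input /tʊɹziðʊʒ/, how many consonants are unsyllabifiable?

2

The consonants /ɹ/, /ʒ/ cannot be parsed into a legal (C)V(N) syllable (only a nasal (/m/, /n/, or /ŋ/) is licensed in coda position; onsets are limited to one consonant).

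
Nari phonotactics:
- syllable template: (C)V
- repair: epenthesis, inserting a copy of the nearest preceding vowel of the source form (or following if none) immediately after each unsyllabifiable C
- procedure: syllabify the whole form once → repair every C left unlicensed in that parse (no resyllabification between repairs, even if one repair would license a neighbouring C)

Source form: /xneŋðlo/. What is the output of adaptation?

The consonants /x/, /ŋ/, /ð/ cannot be parsed into a legal (C)V syllable (no codas are permitted; onsets are limited to one consonant).
Inserting the epenthetic vowel yields /x/ → /xe/, /ŋ/ → /ŋe/, /ð/ → /ðe/.

xeneŋeðelo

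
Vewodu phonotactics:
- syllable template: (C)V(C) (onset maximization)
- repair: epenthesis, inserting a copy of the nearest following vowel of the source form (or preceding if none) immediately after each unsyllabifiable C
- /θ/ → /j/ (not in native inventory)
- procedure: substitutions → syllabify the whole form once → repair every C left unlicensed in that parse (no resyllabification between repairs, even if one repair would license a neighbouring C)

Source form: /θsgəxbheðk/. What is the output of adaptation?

Substitution: /θ/ → /j/, giving /jsgəxbheðk/.
Under (C)V(C), the unsyllabifiable consonants are /j/, /s/, /b/, /k/ (at most one coda consonant is licensed; onsets are limited to one consonant).
Each unlicensed consonant becomes the onset of a new syllable: /j/ → /jə/, /s/ → /sə/, /b/ → /be/, /k/ → /ke/.

jəsəgəxbeheðke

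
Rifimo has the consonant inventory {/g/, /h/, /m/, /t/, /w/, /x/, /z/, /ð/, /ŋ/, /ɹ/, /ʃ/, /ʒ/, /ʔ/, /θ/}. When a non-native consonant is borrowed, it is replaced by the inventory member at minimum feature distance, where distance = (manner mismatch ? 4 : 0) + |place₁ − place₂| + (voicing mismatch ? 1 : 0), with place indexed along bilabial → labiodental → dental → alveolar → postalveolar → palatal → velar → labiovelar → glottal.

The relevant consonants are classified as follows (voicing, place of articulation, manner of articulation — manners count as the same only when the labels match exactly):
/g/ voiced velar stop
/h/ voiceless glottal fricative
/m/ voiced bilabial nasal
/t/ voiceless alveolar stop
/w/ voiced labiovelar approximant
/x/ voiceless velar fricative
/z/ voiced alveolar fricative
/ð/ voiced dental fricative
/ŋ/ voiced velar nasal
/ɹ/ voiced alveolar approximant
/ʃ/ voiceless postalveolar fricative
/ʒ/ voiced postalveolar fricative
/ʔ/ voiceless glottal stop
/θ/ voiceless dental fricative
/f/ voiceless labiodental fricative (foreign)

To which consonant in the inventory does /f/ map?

θ

/θ/ is closest: same manner (fricative), place distance 1 (labiodental→dental), same voicing; total 1. Next closest is /ð/ at distance 2.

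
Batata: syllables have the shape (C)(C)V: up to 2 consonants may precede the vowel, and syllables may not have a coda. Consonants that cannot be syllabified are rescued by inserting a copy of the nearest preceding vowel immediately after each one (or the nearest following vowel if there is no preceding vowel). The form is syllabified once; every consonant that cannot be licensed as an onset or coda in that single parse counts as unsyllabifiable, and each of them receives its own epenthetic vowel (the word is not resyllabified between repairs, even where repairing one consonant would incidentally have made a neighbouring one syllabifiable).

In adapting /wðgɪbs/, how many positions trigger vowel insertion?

The unsyllabifiable consonants are /w/, /b/, /s/; each receives one epenthetic vowel.

3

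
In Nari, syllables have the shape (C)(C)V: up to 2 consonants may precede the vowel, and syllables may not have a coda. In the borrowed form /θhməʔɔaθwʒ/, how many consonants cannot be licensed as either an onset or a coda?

4

The consonants /θ/, /θ/, /w/, /ʒ/ cannot be parsed into a legal (C)(C)V syllable (no codas are permitted; onsets may contain at most 2 consonants).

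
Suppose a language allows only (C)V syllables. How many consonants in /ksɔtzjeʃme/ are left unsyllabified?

Syllabifying with onset maximization leaves /k/, /t/, /z/, /ʃ/ stranded (no codas are permitted; onsets are limited to one consonant).

4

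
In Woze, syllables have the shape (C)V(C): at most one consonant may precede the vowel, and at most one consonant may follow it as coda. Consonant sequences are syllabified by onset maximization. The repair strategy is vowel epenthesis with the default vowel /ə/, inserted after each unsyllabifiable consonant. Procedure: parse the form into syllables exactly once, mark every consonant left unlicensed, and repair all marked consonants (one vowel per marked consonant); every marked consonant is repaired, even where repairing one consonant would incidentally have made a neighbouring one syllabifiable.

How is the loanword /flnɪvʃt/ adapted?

fələnɪvʃətə

Syllabifying with onset maximization leaves /f/, /l/, /ʃ/, /t/ stranded (at most one coda consonant is licensed; onsets are limited to one consonant).
Each unlicensed consonant becomes the onset of a new syllable: /f/ → /fə/, /l/ → /lə/, /ʃ/ → /ʃə/, /t/ → /tə/.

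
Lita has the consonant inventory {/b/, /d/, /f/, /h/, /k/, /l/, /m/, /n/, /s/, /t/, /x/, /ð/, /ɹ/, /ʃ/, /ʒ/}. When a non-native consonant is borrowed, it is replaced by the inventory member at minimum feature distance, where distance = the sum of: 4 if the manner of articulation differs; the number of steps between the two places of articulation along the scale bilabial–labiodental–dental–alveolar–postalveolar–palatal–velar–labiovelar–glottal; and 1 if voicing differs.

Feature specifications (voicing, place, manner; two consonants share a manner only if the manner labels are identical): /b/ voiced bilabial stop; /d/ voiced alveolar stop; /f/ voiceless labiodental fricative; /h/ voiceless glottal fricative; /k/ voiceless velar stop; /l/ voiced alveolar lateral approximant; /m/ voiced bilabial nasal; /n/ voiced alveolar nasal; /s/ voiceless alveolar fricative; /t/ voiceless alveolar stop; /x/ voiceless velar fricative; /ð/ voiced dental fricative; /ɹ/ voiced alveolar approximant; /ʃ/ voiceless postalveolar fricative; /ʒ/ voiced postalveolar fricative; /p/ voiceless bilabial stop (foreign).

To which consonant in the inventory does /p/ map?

/b/ is closest: same manner (stop), place distance 0 (bilabial→bilabial), voicing differs (+1); total 1. Next closest is /t/ at distance 3.

b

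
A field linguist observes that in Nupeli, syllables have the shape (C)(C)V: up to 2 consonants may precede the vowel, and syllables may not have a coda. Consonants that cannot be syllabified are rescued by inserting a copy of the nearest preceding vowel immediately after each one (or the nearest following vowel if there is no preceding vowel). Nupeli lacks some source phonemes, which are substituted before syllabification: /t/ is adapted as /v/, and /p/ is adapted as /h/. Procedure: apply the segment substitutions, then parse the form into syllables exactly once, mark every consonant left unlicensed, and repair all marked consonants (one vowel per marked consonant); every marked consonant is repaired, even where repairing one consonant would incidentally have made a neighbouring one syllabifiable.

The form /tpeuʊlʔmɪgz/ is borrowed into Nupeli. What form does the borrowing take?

vheuʊlʊʔmɪgɪzɪ

Substitution: /t/ → /v/, /p/ → /h/, giving /vheuʊlʔmɪgz/.
The consonants /l/, /g/, /z/ cannot be parsed into a legal (C)(C)V syllable (no codas are permitted; onsets may contain at most 2 consonants).
Each unlicensed consonant becomes the onset of a new syllable: /l/ → /lʊ/, /g/ → /gɪ/, /z/ → /zɪ/.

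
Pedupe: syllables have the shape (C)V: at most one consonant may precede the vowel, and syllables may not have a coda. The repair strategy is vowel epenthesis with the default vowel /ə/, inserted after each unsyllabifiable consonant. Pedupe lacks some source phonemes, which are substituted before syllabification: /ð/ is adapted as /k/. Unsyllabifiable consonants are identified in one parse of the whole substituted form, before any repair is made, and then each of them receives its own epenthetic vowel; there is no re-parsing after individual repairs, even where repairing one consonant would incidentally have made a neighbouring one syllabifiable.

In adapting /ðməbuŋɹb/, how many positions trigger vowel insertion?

4

After substitution the input is /kməbuŋɹb/.
The unsyllabifiable consonants are /k/, /ŋ/, /ɹ/, /b/; each receives one epenthetic vowel.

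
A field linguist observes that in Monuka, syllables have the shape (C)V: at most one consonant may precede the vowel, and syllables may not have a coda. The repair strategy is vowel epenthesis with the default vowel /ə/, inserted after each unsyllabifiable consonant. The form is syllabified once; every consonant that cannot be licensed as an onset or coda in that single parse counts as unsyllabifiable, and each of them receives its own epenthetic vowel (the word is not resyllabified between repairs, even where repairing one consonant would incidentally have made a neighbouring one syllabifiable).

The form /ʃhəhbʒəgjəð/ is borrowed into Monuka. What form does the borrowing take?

ʃəhəhəbəʒəgəjəðə

The consonants /ʃ/, /h/, /b/, /g/, /ð/ cannot be parsed into a legal (C)V syllable (no codas are permitted; onsets are limited to one consonant).
Epenthesis after each stranded consonant: /ʃ/ → /ʃə/, /h/ → /hə/, /b/ → /bə/, /g/ → /gə/, /ð/ → /ðə/.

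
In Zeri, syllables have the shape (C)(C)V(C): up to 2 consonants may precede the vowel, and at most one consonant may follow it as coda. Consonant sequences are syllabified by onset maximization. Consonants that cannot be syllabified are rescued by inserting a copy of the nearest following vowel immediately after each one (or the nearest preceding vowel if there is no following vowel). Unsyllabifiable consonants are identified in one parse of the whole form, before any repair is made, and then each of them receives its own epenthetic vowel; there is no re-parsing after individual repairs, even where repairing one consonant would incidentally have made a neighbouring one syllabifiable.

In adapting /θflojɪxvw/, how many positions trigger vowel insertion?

The unsyllabifiable consonants are /θ/, /v/, /w/; each receives one epenthetic vowel.

3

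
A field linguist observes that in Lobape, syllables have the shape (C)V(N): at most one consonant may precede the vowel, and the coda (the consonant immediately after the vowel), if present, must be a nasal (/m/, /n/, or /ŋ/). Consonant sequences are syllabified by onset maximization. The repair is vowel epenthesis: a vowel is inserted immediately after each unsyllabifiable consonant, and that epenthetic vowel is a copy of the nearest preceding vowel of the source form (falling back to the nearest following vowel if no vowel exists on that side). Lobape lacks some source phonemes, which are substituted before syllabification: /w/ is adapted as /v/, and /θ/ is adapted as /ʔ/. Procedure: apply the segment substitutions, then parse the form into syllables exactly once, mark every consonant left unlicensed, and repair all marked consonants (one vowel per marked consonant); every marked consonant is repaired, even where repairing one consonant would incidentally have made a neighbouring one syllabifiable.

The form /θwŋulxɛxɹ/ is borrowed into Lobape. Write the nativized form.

ʔuvuŋuluxɛxɛɹɛ

Substitution: /θ/ → /ʔ/, /w/ → /v/, giving /ʔvŋulxɛxɹ/.
Syllabifying with onset maximization leaves /ʔ/, /v/, /l/, /x/, /ɹ/ stranded (only a nasal (/m/, /n/, or /ŋ/) is licensed in coda position; onsets are limited to one consonant).
Each unlicensed consonant becomes the onset of a new syllable: /ʔ/ → /ʔu/, /v/ → /vu/, /l/ → /lu/, /x/ → /xɛ/, /ɹ/ → /ɹɛ/.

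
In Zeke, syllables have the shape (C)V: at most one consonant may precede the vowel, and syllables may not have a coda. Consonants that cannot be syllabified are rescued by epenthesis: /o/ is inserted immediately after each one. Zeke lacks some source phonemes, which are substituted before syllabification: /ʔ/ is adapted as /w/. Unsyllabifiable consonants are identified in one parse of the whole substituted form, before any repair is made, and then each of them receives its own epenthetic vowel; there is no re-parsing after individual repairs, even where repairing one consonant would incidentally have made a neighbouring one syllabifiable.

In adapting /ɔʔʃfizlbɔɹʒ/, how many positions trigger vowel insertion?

After substitution the input is /ɔwʃfizlbɔɹʒ/.
The unsyllabifiable consonants are /w/, /ʃ/, /z/, /l/, /ɹ/, /ʒ/; each receives one epenthetic vowel.

6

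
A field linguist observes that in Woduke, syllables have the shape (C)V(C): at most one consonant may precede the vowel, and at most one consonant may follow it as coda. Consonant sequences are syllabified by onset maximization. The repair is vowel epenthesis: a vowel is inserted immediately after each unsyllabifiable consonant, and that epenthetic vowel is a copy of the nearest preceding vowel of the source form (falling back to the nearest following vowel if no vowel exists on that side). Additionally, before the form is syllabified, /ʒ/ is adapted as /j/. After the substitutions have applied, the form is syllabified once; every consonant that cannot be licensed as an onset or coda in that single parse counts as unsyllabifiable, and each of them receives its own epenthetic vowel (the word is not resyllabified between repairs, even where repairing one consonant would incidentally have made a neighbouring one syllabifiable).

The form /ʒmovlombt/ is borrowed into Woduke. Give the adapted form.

Substitution: /ʒ/ → /j/, giving /jmovlombt/.
The consonants /j/, /b/, /t/ cannot be parsed into a legal (C)V(C) syllable (at most one coda consonant is licensed; onsets are limited to one consonant).
Each unlicensed consonant becomes the onset of a new syllable: /j/ → /jo/, /b/ → /bo/, /t/ → /to/.

jomovlomboto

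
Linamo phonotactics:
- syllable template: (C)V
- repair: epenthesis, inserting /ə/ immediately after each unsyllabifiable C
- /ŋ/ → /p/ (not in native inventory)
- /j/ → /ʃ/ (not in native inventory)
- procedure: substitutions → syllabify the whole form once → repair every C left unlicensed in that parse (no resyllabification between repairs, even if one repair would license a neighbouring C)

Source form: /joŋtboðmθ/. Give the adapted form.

Substitution: /j/ → /ʃ/, /ŋ/ → /p/, giving /ʃoptboðmθ/.
Under (C)V, the unsyllabifiable consonants are /p/, /t/, /ð/, /m/, /θ/ (no codas are permitted; onsets are limited to one consonant).
Inserting the epenthetic vowel yields /p/ → /pə/, /t/ → /tə/, /ð/ → /ðə/, /m/ → /mə/, /θ/ → /θə/.

ʃopətəboðəməθə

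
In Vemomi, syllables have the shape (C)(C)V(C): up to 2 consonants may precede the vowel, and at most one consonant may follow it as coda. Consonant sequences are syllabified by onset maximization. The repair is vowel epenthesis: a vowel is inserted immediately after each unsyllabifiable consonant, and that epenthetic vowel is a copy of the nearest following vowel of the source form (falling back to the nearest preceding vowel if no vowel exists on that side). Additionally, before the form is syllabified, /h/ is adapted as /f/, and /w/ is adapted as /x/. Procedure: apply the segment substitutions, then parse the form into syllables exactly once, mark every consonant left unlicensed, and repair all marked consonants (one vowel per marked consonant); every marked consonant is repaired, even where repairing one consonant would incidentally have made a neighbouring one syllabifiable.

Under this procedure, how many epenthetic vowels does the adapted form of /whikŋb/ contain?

2

After substitution the input is /xfikŋb/.
The unsyllabifiable consonants are /ŋ/, /b/; each receives one epenthetic vowel.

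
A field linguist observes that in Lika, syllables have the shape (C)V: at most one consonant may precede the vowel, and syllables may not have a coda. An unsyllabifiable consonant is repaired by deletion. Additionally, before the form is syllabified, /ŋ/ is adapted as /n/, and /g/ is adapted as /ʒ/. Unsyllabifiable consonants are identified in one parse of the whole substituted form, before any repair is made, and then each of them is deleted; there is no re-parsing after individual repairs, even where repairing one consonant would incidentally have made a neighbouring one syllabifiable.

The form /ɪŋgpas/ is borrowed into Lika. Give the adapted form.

ɪpa

Substitution: /ŋ/ → /n/, /g/ → /ʒ/, giving /ɪnʒpas/.
The consonants /n/, /ʒ/, /s/ cannot be parsed into a legal (C)V syllable (no codas are permitted; onsets are limited to one consonant).
Deleting the stranded consonants removes /n/, /ʒ/, /s/.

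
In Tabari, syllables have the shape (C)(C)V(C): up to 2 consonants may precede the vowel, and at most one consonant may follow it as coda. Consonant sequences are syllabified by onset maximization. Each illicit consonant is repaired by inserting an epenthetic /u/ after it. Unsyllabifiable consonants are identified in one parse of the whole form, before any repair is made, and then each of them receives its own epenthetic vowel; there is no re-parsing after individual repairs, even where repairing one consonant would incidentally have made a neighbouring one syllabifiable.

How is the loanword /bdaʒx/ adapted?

The consonants /x/ cannot be parsed into a legal (C)(C)V(C) syllable (at most one coda consonant is licensed; onsets may contain at most 2 consonants).
Each unlicensed consonant becomes the onset of a new syllable: /x/ → /xu/.

bdaʒxu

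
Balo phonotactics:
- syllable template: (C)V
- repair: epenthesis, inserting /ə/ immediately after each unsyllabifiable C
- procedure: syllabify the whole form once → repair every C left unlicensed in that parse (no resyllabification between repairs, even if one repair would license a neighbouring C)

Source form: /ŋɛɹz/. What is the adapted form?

The consonants /ɹ/, /z/ cannot be parsed into a legal (C)V syllable (no codas are permitted; onsets are limited to one consonant).
Inserting the epenthetic vowel yields /ɹ/ → /ɹə/, /z/ → /zə/.

ŋɛɹəzə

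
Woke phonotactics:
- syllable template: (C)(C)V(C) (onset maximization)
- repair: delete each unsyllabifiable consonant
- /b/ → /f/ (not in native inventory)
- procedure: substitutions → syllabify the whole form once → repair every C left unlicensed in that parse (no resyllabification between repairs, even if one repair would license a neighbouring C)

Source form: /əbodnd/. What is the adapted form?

Substitution: /b/ → /f/, giving /əfodnd/.
Syllabifying with onset maximization leaves /n/, /d/ stranded (at most one coda consonant is licensed; onsets may contain at most 2 consonants).
Deleting the stranded consonants removes /n/, /d/.

əfod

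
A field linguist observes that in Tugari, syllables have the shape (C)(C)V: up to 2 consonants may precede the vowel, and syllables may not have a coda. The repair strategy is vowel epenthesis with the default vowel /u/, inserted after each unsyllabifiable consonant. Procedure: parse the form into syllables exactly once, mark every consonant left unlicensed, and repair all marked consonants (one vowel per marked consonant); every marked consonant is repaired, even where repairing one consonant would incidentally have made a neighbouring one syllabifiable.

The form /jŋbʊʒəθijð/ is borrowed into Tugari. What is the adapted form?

juŋbʊʒəθijuðu

Syllabifying with onset maximization leaves /j/, /j/, /ð/ stranded (no codas are permitted; onsets may contain at most 2 consonants).
Epenthesis after each stranded consonant: /j/ → /ju/, /j/ → /ju/, /ð/ → /ðu/.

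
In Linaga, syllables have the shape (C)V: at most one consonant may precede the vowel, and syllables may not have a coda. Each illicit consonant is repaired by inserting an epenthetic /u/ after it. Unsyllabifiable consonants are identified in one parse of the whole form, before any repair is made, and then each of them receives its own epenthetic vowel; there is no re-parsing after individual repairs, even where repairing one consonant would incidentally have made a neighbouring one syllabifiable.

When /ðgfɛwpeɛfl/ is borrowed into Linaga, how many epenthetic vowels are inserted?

The unsyllabifiable consonants are /ð/, /g/, /w/, /f/, /l/; each receives one epenthetic vowel.

5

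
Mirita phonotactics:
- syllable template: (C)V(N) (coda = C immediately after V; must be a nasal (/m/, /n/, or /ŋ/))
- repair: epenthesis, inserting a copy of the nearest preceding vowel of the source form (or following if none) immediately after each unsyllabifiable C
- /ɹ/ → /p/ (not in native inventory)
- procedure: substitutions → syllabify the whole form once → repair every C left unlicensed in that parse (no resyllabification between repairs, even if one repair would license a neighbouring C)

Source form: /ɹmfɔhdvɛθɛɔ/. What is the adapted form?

pɔmɔfɔhɔdɔvɛθɛɔ

Substitution: /ɹ/ → /p/, giving /pmfɔhdvɛθɛɔ/.
The consonants /p/, /m/, /h/, /d/ cannot be parsed into a legal (C)V(N) syllable (only a nasal (/m/, /n/, or /ŋ/) is licensed in coda position; onsets are limited to one consonant).
Inserting the epenthetic vowel yields /p/ → /pɔ/, /m/ → /mɔ/, /h/ → /hɔ/, /d/ → /dɔ/.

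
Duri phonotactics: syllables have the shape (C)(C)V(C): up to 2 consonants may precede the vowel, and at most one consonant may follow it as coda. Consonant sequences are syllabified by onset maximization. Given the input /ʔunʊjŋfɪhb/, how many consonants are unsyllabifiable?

1

Syllabifying with onset maximization leaves /b/ stranded (at most one coda consonant is licensed; onsets may contain at most 2 consonants).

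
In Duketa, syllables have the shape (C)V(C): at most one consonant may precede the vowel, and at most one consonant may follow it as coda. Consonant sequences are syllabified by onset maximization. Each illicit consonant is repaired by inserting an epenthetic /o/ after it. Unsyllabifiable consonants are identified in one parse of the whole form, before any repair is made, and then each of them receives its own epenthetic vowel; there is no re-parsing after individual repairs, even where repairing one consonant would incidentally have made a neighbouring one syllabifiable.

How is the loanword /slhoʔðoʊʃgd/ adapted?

Syllabifying with onset maximization leaves /s/, /l/, /g/, /d/ stranded (at most one coda consonant is licensed; onsets are limited to one consonant).
Epenthesis after each stranded consonant: /s/ → /so/, /l/ → /lo/, /g/ → /go/, /d/ → /do/.

solohoʔðoʊʃgodo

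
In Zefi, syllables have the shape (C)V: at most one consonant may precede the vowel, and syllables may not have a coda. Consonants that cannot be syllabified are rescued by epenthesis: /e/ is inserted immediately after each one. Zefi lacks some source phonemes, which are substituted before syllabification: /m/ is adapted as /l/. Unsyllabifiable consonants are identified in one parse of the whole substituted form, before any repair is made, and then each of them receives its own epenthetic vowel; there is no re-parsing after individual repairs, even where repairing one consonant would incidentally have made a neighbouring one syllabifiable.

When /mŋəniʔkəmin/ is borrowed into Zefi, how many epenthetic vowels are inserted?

After substitution the input is /lŋəniʔkəlin/.
The unsyllabifiable consonants are /l/, /ʔ/, /n/; each receives one epenthetic vowel.

3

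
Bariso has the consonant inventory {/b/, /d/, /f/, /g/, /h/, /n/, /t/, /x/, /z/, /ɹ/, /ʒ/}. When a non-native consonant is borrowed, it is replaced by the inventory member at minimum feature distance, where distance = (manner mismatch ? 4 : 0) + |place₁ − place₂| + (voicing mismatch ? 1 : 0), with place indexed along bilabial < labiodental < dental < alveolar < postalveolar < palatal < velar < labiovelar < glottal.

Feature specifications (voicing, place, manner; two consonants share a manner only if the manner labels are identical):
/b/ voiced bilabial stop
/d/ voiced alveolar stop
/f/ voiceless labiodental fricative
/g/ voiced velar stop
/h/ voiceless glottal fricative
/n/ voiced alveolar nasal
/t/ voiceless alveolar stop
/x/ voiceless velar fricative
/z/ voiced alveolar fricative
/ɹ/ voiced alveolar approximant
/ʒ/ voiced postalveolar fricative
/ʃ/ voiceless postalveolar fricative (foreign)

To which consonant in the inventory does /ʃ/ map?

/ʒ/ is closest: same manner (fricative), place distance 0 (postalveolar→postalveolar), voicing differs (+1); total 1. Next closest is /x/ at distance 2.

ʒ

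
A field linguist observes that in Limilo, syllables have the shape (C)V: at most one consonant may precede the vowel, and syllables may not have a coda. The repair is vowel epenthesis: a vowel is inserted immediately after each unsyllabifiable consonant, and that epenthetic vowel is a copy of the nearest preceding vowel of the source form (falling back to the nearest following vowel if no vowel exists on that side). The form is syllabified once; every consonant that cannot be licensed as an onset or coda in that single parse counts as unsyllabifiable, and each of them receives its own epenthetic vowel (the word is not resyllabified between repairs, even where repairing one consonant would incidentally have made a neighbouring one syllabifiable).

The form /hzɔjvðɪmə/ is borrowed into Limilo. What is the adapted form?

Under (C)V, the unsyllabifiable consonants are /h/, /j/, /v/ (no codas are permitted; onsets are limited to one consonant).
Epenthesis after each stranded consonant: /h/ → /hɔ/, /j/ → /jɔ/, /v/ → /vɔ/.

hɔzɔjɔvɔðɪmə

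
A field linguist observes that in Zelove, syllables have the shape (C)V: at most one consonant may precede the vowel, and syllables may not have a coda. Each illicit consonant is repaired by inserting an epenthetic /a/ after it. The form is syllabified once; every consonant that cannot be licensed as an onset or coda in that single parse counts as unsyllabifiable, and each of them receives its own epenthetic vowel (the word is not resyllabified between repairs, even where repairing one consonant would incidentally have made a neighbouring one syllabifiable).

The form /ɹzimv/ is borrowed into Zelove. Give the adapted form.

Syllabifying with onset maximization leaves /ɹ/, /m/, /v/ stranded (no codas are permitted; onsets are limited to one consonant).
Each unlicensed consonant becomes the onset of a new syllable: /ɹ/ → /ɹa/, /m/ → /ma/, /v/ → /va/.

ɹazimava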